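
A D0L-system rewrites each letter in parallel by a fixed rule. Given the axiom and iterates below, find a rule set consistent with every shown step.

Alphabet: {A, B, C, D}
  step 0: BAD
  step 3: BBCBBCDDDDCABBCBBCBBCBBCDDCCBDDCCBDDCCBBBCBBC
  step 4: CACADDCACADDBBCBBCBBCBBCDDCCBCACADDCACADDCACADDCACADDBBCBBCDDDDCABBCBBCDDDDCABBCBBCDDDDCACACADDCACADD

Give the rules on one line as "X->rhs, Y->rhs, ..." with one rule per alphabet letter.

A->CCB, B->CA, C->DD, D->BBC

  step 3 ⇒ step 4: BBCBBCDDDDCABBCBBCBBCBBCDDCCBDDCCBDDCCBBBCBBC ⇒ CA·CA·DD·CA·CA·DD·BBC·BBC·BBC·BBC·DD·CCB·CA·CA·DD·CA·CA·DD·CA·CA·DD·CA·CA·DD·BBC·BBC·DD·DD·CA·BBC·BBC·DD·DD·CA·BBC·BBC·DD·DD·CA·CA·CA·DD·CA·CA·DD
    A ↦ CCB
    B ↦ CA
    C ↦ DD
    D ↦ BBC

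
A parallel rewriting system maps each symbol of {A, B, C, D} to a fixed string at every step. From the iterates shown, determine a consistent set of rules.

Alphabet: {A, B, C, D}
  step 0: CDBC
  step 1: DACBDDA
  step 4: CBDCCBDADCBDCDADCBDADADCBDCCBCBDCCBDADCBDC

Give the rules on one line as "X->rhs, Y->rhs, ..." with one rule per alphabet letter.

  step 0 ⇒ step 1: CDBC ⇒ DA·CB·D·DA
    B ↦ D
    C ↦ DA
    D ↦ CB
    A ↦ DC  (constrained at step 1)

A->DC, B->D, C->DA, D->CB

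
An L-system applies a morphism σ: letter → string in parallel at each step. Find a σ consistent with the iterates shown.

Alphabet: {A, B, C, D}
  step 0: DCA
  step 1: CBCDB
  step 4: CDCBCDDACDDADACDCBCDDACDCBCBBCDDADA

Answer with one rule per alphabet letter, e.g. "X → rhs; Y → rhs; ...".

A->B, B->DA, C->CD, D->CB

  step 0 ⇒ step 1: DCA ⇒ CB·CD·B
    A ↦ B
    C ↦ CD
    D ↦ CB
    B ↦ DA  (constrained at step 1)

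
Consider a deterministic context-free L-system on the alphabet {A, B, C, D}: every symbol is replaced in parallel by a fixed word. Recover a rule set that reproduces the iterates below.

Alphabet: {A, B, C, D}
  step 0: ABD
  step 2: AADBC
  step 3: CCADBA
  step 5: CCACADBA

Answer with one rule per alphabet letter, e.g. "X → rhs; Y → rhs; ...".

  step 2 ⇒ step 3: AADBC ⇒ C·C·A·DB·A
    A ↦ C
    B ↦ DB
    C ↦ A
    D ↦ A

A->C, B->DB, C->A, D->A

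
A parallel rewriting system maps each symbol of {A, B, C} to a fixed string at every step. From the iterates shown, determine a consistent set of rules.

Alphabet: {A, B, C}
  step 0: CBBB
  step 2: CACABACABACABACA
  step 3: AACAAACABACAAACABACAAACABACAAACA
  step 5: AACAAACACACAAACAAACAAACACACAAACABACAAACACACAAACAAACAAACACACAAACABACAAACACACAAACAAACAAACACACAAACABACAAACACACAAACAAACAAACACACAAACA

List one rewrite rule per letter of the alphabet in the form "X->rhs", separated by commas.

  step 2 ⇒ step 3: CACABACABACABACA ⇒ AA·CA·AA·CA·BA·CA·AA·CA·BA·CA·AA·CA·BA·CA·AA·CA
    A ↦ CA
    B ↦ BA
    C ↦ AA

A->CA, B->BA, C->AA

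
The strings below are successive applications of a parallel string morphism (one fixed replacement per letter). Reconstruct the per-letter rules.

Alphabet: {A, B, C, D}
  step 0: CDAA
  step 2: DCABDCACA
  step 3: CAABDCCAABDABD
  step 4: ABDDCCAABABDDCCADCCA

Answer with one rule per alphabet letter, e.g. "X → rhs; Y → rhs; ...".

  step 3 ⇒ step 4: CAABDCCAABDABD ⇒ AB·D·D·C·CA·AB·AB·D·D·C·CA·D·C·CA
    A ↦ D
    B ↦ C
    C ↦ AB
    D ↦ CA

A->D, B->C, C->AB, D->CA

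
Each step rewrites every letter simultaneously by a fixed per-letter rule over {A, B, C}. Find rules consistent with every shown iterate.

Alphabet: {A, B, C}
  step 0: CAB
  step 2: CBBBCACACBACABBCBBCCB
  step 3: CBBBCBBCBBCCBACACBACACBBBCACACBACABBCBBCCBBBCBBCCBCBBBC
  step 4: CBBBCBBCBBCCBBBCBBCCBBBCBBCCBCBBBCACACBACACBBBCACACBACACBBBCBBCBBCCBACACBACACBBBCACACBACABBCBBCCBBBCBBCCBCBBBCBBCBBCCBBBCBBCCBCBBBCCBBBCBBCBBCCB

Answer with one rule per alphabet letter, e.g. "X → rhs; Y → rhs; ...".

A->ACA, B->BBC, C->CB

  step 3 ⇒ step 4: CBBBCBBCBBCCBACACBACACBBBCACACBACABBCBBCCBBBCBBCCBCBBBC ⇒ CB·BBC·BBC·BBC·CB·BBC·BBC·CB·BBC·BBC·CB·CB·BBC·ACA·CB·ACA·CB·BBC·ACA·CB·ACA·CB·BBC·BBC·BBC·CB·ACA·CB·ACA·CB·BBC·ACA·CB·ACA·BBC·BBC·CB·BBC·BBC·CB·CB·BBC·BBC·BBC·CB·BBC·BBC·CB·CB·BBC·CB·BBC·BBC·BBC·CB
    A ↦ ACA
    B ↦ BBC
    C ↦ CB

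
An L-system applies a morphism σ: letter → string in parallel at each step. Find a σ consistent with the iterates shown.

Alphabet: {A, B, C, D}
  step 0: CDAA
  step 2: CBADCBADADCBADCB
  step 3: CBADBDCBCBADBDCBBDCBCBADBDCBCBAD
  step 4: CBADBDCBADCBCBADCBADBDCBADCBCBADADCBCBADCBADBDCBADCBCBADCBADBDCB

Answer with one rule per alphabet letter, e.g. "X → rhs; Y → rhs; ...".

A->BD, B->AD, C->CB, D->CB

  step 3 ⇒ step 4: CBADBDCBCBADBDCBBDCBCBADBDCBCBAD ⇒ CB·AD·BD·CB·AD·CB·CB·AD·CB·AD·BD·CB·AD·CB·CB·AD·AD·CB·CB·AD·CB·AD·BD·CB·AD·CB·CB·AD·CB·AD·BD·CB
    A ↦ BD
    B ↦ AD
    C ↦ CB
    D ↦ CB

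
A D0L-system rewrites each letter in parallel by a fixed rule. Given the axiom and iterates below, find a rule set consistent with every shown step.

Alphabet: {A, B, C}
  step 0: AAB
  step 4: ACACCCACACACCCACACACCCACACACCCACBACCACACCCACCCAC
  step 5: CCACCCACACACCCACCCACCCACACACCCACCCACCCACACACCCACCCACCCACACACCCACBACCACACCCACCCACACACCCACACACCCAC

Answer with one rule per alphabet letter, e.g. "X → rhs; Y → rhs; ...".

  step 4 ⇒ step 5: ACACCCACACACCCACACACCCACACACCCACBACCACACCCACCCAC ⇒ CC·AC·CC·AC·AC·AC·CC·AC·CC·AC·CC·AC·AC·AC·CC·AC·CC·AC·CC·AC·AC·AC·CC·AC·CC·AC·CC·AC·AC·AC·CC·AC·BA·CC·AC·AC·CC·AC·CC·AC·AC·AC·CC·AC·AC·AC·CC·AC
    A ↦ CC
    B ↦ BA
    C ↦ AC

A->CC, B->BA, C->AC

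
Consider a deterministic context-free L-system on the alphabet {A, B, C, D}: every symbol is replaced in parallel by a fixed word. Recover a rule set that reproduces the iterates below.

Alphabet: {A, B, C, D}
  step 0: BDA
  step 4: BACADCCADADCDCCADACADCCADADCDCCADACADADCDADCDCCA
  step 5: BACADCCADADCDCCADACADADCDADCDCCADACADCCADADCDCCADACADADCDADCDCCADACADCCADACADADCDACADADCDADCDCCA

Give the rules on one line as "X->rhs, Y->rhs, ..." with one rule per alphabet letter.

A->CA, B->BA, C->DC, D->DA

  step 4 ⇒ step 5: BACADCCADADCDCCADACADCCADADCDCCADACADADCDADCDCCA ⇒ BA·CA·DC·CA·DA·DC·DC·CA·DA·CA·DA·DC·DA·DC·DC·CA·DA·CA·DC·CA·DA·DC·DC·CA·DA·CA·DA·DC·DA·DC·DC·CA·DA·CA·DC·CA·DA·CA·DA·DC·DA·CA·DA·DC·DA·DC·DC·CA
    A ↦ CA
    B ↦ BA
    C ↦ DC
    D ↦ DA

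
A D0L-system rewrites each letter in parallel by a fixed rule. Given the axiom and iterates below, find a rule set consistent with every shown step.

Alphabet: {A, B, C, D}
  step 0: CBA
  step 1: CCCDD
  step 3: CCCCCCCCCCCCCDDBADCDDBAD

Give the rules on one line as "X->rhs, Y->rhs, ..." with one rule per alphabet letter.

  step 0 ⇒ step 1: CBA ⇒ CC·C·DD
    A ↦ DD
    B ↦ C
    C ↦ CC
    D ↦ BAD  (constrained at step 1)

A->DD, B->C, C->CC, D->BAD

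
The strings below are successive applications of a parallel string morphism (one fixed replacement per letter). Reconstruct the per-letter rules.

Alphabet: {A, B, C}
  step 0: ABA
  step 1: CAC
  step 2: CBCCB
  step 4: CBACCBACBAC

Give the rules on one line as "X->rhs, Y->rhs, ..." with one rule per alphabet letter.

A->C, B->A, C->CB

  step 1 ⇒ step 2: CAC ⇒ CB·C·CB
    A ↦ C
    C ↦ CB
  step 0 ⇒ step 1: ABA ⇒ C·A·C
    B ↦ A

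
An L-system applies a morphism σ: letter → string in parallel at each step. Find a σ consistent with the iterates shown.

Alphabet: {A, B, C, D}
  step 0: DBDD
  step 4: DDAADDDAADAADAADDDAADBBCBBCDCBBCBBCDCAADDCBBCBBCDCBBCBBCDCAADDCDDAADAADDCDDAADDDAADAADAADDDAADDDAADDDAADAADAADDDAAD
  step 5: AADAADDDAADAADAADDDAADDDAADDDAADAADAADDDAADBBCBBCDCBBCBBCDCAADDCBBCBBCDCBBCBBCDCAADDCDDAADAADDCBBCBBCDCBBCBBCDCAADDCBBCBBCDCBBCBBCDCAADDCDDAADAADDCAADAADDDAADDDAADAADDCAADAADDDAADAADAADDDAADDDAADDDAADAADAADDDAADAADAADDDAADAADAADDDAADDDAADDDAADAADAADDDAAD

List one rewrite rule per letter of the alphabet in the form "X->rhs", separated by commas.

A->D, B->BBC, C->DC, D->AAD

  step 4 ⇒ step 5: DDAADDDAADAADAADDDAADBBCBBCDCBBCBBCDCAADDCBBCBBCDCBBCBBCDCAADDCDDAADAADDCDDAADDDAADAADAADDDAADDDAADDDAADAADAADDDAAD ⇒ AAD·AAD·D·D·AAD·AAD·AAD·D·D·AAD·D·D·AAD·D·D·AAD·AAD·AAD·D·D·AAD·BBC·BBC·DC·BBC·BBC·DC·AAD·DC·BBC·BBC·DC·BBC·BBC·DC·AAD·DC·D·D·AAD·AAD·DC·BBC·BBC·DC·BBC·BBC·DC·AAD·DC·BBC·BBC·DC·BBC·BBC·DC·AAD·DC·D·D·AAD·AAD·DC·AAD·AAD·D·D·AAD·D·D·AAD·AAD·DC·AAD·AAD·D·D·AAD·AAD·AAD·D·D·AAD·D·D·AAD·D·D·AAD·AAD·AAD·D·D·AAD·AAD·AAD·D·D·AAD·AAD·AAD·D·D·AAD·D·D·AAD·D·D·AAD·AAD·AAD·D·D·AAD
    A ↦ D
    B ↦ BBC
    C ↦ DC
    D ↦ AAD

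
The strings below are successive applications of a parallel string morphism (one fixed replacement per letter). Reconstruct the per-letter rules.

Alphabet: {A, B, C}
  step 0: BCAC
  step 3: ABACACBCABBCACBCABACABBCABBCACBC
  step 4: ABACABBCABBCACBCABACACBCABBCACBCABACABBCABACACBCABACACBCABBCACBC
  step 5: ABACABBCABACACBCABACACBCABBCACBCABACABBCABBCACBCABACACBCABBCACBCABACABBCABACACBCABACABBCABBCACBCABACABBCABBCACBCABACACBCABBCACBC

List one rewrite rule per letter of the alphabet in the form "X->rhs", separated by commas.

  step 4 ⇒ step 5: ABACABBCABBCACBCABACACBCABBCACBCABACABBCABACACBCABACACBCABBCACBC ⇒ AB·AC·AB·BC·AB·AC·AC·BC·AB·AC·AC·BC·AB·BC·AC·BC·AB·AC·AB·BC·AB·BC·AC·BC·AB·AC·AC·BC·AB·BC·AC·BC·AB·AC·AB·BC·AB·AC·AC·BC·AB·AC·AB·BC·AB·BC·AC·BC·AB·AC·AB·BC·AB·BC·AC·BC·AB·AC·AC·BC·AB·BC·AC·BC
    A ↦ AB
    B ↦ AC
    C ↦ BC

A->AB, B->AC, C->BC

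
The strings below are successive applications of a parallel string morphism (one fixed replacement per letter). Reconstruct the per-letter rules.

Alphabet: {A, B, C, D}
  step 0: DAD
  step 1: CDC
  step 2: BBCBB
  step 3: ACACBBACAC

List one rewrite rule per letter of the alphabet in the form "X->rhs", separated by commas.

A->D, B->AC, C->BB, D->C

  step 2 ⇒ step 3: BBCBB ⇒ AC·AC·BB·AC·AC
    B ↦ AC
    C ↦ BB
  step 0 ⇒ step 1: DAD ⇒ C·D·C
    A ↦ D
  step 0 ⇒ step 1: DAD ⇒ C·D·C
    D ↦ C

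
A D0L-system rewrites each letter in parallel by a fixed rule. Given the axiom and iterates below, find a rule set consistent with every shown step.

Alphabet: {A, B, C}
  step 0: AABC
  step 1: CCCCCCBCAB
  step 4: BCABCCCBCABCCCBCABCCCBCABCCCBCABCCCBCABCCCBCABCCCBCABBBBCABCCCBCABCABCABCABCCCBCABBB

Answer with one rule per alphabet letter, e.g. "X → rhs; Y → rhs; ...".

  step 0 ⇒ step 1: AABC ⇒ CCC·CCC·BCA·B
    A ↦ CCC
    B ↦ BCA
    C ↦ B

A->CCC, B->BCA, C->B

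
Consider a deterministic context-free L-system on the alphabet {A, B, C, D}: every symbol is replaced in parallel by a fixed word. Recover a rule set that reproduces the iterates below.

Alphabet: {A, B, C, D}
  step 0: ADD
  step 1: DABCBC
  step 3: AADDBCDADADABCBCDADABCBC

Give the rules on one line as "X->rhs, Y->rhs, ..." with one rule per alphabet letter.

A->DA, B->AA, C->DD, D->BC

  step 0 ⇒ step 1: ADD ⇒ DA·BC·BC
    A ↦ DA
    D ↦ BC
    B ↦ AA  (constrained at step 1)
    C ↦ DD  (constrained at step 1)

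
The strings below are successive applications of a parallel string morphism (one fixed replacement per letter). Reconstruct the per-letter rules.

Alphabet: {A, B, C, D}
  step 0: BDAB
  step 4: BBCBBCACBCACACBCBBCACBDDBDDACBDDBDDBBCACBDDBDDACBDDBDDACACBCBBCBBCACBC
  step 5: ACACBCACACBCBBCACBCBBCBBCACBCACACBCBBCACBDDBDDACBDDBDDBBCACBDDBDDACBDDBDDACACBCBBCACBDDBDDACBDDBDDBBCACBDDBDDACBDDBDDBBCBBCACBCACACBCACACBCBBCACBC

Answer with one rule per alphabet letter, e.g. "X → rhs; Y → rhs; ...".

A->B, B->AC, C->BC, D->BDD

  step 4 ⇒ step 5: BBCBBCACBCACACBCBBCACBDDBDDACBDDBDDBBCACBDDBDDACBDDBDDACACBCBBCBBCACBC ⇒ AC·AC·BC·AC·AC·BC·B·BC·AC·BC·B·BC·B·BC·AC·BC·AC·AC·BC·B·BC·AC·BDD·BDD·AC·BDD·BDD·B·BC·AC·BDD·BDD·AC·BDD·BDD·AC·AC·BC·B·BC·AC·BDD·BDD·AC·BDD·BDD·B·BC·AC·BDD·BDD·AC·BDD·BDD·B·BC·B·BC·AC·BC·AC·AC·BC·AC·AC·BC·B·BC·AC·BC
    A ↦ B
    B ↦ AC
    C ↦ BC
    D ↦ BDD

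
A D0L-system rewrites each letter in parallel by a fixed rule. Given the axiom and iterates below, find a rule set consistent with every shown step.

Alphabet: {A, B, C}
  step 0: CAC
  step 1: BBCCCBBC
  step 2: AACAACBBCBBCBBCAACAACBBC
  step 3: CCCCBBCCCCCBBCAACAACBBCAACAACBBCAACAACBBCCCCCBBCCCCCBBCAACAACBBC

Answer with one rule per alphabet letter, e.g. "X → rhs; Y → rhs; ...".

A->CC, B->AAC, C->BBC

  step 2 ⇒ step 3: AACAACBBCBBCBBCAACAACBBC ⇒ CC·CC·BBC·CC·CC·BBC·AAC·AAC·BBC·AAC·AAC·BBC·AAC·AAC·BBC·CC·CC·BBC·CC·CC·BBC·AAC·AAC·BBC
    A ↦ CC
    B ↦ AAC
    C ↦ BBC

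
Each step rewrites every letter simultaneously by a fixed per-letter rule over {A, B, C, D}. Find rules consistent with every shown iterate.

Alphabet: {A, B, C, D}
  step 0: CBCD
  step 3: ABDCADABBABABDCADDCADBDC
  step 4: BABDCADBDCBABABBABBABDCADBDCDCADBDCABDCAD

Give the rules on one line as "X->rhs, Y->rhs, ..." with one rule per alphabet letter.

  step 3 ⇒ step 4: ABDCADABBABABDCADDCADBDC ⇒ B·AB·DC·AD·B·DC·B·AB·AB·B·AB·B·AB·DC·AD·B·DC·DC·AD·B·DC·AB·DC·AD
    A ↦ B
    B ↦ AB
    C ↦ AD
    D ↦ DC

A->B, B->AB, C->AD, D->DC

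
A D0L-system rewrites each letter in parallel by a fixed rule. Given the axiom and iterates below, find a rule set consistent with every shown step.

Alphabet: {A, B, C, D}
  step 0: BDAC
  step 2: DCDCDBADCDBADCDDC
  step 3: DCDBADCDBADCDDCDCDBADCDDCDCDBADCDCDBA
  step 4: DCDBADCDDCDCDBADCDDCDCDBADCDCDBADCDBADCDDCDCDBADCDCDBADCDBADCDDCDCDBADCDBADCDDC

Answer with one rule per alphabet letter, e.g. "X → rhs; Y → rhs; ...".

  step 3 ⇒ step 4: DCDBADCDBADCDDCDCDBADCDDCDCDBADCDCDBA ⇒ DC·DBA·DC·D·DC·DC·DBA·DC·D·DC·DC·DBA·DC·DC·DBA·DC·DBA·DC·D·DC·DC·DBA·DC·DC·DBA·DC·DBA·DC·D·DC·DC·DBA·DC·DBA·DC·D·DC
    A ↦ DC
    B ↦ D
    C ↦ DBA
    D ↦ DC

A->DC, B->D, C->DBA, D->DC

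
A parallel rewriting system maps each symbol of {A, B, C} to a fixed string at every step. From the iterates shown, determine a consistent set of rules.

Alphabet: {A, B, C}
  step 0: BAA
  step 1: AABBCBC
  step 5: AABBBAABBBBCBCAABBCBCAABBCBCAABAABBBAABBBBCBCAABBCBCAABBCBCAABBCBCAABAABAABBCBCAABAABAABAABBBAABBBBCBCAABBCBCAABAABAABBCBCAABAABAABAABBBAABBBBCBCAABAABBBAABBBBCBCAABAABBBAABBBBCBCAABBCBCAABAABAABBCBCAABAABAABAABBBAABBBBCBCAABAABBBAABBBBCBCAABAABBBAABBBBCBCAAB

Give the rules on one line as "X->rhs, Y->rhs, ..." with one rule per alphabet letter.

  step 0 ⇒ step 1: BAA ⇒ AAB·BC·BC
    A ↦ BC
    B ↦ AAB
    C ↦ BB  (constrained at step 1)

A->BC, B->AAB, C->BB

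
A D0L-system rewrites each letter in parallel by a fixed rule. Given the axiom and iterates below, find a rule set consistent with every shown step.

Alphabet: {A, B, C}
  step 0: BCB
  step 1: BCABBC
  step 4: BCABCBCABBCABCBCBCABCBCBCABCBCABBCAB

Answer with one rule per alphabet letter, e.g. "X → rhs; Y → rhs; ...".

A->C, B->BC, C->AB

  step 0 ⇒ step 1: BCB ⇒ BC·AB·BC
    B ↦ BC
    C ↦ AB
    A ↦ C  (constrained at step 1)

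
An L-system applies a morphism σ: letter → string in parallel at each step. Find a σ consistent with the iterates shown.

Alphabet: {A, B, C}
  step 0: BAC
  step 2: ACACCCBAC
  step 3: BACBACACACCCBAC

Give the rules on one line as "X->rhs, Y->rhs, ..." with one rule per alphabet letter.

  step 2 ⇒ step 3: ACACCCBAC ⇒ B·AC·B·AC·AC·AC·CC·B·AC
    A ↦ B
    B ↦ CC
    C ↦ AC

A->B, B->CC, C->AC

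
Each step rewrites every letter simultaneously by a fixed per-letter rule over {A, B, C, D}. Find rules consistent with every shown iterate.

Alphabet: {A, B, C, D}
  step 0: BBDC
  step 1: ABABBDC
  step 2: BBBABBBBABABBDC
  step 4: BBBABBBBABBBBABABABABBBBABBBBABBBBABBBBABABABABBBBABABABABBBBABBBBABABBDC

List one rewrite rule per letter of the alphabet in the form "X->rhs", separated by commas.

  step 1 ⇒ step 2: ABABBDC ⇒ BBB·AB·BBB·AB·AB·B·DC
    A ↦ BBB
    B ↦ AB
    C ↦ DC
    D ↦ B

A->BBB, B->AB, C->DC, D->B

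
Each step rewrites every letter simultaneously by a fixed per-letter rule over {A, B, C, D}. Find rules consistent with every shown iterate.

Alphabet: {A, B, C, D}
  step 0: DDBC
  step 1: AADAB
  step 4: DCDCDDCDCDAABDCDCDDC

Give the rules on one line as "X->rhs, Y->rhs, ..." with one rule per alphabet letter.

A->DC, B->D, C->AB, D->A

  step 0 ⇒ step 1: DDBC ⇒ A·A·D·AB
    B ↦ D
    C ↦ AB
    D ↦ A
    A ↦ DC  (constrained at step 1)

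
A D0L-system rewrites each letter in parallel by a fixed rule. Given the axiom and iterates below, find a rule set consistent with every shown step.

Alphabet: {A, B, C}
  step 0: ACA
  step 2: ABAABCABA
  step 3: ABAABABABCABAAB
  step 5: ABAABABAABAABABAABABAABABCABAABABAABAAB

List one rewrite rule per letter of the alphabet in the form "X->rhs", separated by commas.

  step 2 ⇒ step 3: ABAABCABA ⇒ AB·A·AB·AB·A·BC·AB·A·AB
    A ↦ AB
    B ↦ A
    C ↦ BC

A->AB, B->A, C->BC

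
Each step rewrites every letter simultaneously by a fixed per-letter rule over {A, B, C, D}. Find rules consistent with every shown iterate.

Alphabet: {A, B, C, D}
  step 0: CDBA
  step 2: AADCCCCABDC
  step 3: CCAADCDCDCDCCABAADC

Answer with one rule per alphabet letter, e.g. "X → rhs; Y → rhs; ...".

  step 2 ⇒ step 3: AADCCCCABDC ⇒ C·C·AA·DC·DC·DC·DC·C·AB·AA·DC
    A ↦ C
    B ↦ AB
    C ↦ DC
    D ↦ AA

A->C, B->AB, C->DC, D->AA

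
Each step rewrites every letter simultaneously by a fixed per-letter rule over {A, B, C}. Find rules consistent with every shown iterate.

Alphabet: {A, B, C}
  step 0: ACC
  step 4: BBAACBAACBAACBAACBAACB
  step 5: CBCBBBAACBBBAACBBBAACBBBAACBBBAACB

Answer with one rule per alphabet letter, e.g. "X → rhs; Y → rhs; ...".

  step 4 ⇒ step 5: BBAACBAACBAACBAACBAACB ⇒ CB·CB·B·B·AA·CB·B·B·AA·CB·B·B·AA·CB·B·B·AA·CB·B·B·AA·CB
    A ↦ B
    B ↦ CB
    C ↦ AA

A->B, B->CB, C->AA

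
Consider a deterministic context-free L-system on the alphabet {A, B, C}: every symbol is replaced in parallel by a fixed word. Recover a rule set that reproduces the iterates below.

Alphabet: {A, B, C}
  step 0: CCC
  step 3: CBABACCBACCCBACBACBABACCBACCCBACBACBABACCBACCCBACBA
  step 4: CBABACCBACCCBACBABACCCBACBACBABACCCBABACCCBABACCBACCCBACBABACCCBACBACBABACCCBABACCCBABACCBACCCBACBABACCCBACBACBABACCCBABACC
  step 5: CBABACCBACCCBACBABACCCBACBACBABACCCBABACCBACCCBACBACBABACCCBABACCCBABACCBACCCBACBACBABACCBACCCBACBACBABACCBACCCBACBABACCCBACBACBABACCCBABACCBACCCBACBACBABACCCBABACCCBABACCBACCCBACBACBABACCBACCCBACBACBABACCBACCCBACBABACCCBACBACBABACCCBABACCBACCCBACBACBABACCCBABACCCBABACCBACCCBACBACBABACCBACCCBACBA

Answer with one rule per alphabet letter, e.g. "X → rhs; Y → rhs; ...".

A->C, B->BAC, C->CBA

  step 4 ⇒ step 5: CBABACCBACCCBACBABACCCBACBACBABACCCBABACCCBABACCBACCCBACBABACCCBACBACBABACCCBABACCCBABACCBACCCBACBABACCCBACBACBABACCCBABACC ⇒ CBA·BAC·C·BAC·C·CBA·CBA·BAC·C·CBA·CBA·CBA·BAC·C·CBA·BAC·C·BAC·C·CBA·CBA·CBA·BAC·C·CBA·BAC·C·CBA·BAC·C·BAC·C·CBA·CBA·CBA·BAC·C·BAC·C·CBA·CBA·CBA·BAC·C·BAC·C·CBA·CBA·BAC·C·CBA·CBA·CBA·BAC·C·CBA·BAC·C·BAC·C·CBA·CBA·CBA·BAC·C·CBA·BAC·C·CBA·BAC·C·BAC·C·CBA·CBA·CBA·BAC·C·BAC·C·CBA·CBA·CBA·BAC·C·BAC·C·CBA·CBA·BAC·C·CBA·CBA·CBA·BAC·C·CBA·BAC·C·BAC·C·CBA·CBA·CBA·BAC·C·CBA·BAC·C·CBA·BAC·C·BAC·C·CBA·CBA·CBA·BAC·C·BAC·C·CBA·CBA
    A ↦ C
    B ↦ BAC
    C ↦ CBA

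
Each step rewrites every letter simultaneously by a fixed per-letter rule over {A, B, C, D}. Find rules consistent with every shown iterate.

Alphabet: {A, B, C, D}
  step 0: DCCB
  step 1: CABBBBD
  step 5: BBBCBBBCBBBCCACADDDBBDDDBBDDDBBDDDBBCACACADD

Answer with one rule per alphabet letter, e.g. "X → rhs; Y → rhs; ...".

  step 0 ⇒ step 1: DCCB ⇒ CA·BB·BB·D
    B ↦ D
    C ↦ BB
    D ↦ CA
    A ↦ BC  (constrained at step 1)

A->BC, B->D, C->BB, D->CA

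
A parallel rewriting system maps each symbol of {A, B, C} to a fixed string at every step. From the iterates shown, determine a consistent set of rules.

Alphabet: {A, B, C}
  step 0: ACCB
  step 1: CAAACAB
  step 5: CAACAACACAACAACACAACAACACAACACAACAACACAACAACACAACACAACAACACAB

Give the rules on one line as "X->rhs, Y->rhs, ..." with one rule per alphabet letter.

  step 0 ⇒ step 1: ACCB ⇒ CA·A·A·CAB
    A ↦ CA
    B ↦ CAB
    C ↦ A

A->CA, B->CAB, C->A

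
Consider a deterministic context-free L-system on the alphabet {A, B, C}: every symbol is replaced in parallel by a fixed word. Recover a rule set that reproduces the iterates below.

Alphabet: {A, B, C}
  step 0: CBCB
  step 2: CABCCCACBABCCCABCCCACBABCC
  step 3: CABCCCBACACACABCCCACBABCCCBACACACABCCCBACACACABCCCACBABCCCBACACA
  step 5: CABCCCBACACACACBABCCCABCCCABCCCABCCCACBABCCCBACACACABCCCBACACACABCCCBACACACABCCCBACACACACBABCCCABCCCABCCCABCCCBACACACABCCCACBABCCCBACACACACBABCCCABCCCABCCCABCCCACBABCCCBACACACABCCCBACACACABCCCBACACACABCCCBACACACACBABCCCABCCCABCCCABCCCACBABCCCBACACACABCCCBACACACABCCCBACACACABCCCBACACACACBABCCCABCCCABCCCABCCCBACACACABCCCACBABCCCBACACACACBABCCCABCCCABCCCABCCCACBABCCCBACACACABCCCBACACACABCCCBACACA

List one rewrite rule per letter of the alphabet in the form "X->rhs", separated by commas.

A->BCC, B->CBA, C->CA

  step 2 ⇒ step 3: CABCCCACBABCCCABCCCACBABCC ⇒ CA·BCC·CBA·CA·CA·CA·BCC·CA·CBA·BCC·CBA·CA·CA·CA·BCC·CBA·CA·CA·CA·BCC·CA·CBA·BCC·CBA·CA·CA
    A ↦ BCC
    B ↦ CBA
    C ↦ CA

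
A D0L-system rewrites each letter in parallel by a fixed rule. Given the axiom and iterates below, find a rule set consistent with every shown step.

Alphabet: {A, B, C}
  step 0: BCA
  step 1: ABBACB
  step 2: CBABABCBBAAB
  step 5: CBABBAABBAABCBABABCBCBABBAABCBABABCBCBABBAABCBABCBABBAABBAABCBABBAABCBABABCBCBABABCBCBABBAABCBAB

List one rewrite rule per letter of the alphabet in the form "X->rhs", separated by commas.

  step 1 ⇒ step 2: ABBACB ⇒ CB·AB·AB·CB·BA·AB
    A ↦ CB
    B ↦ AB
    C ↦ BA

A->CB, B->AB, C->BA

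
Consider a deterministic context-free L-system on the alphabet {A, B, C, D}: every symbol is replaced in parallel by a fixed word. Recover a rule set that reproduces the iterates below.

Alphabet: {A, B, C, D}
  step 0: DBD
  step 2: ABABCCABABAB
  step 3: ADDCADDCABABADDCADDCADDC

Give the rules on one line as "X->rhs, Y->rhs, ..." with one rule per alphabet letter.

A->AD, B->DC, C->AB, D->CC

  step 2 ⇒ step 3: ABABCCABABAB ⇒ AD·DC·AD·DC·AB·AB·AD·DC·AD·DC·AD·DC
    A ↦ AD
    B ↦ DC
    C ↦ AB
    D ↦ CC  (constrained at step 0)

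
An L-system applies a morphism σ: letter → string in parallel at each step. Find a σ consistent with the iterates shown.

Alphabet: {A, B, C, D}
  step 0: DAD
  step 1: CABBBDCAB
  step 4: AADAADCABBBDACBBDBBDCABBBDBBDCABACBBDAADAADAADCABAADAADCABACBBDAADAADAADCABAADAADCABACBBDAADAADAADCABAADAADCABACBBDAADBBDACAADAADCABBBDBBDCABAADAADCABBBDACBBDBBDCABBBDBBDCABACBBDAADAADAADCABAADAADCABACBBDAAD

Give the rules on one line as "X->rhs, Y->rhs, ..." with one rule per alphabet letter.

  step 0 ⇒ step 1: DAD ⇒ CAB·BBD·CAB
    A ↦ BBD
    D ↦ CAB
    B ↦ AAD  (constrained at step 1)
    C ↦ AC  (constrained at step 1)

A->BBD, B->AAD, C->AC, D->CAB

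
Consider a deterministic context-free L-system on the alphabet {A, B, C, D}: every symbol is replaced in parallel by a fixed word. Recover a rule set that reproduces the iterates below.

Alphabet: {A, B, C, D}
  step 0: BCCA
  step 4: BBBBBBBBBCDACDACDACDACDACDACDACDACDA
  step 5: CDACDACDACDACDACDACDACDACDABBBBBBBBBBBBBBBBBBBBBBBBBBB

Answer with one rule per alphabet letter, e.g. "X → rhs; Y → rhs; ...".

  step 4 ⇒ step 5: BBBBBBBBBCDACDACDACDACDACDACDACDACDA ⇒ CDA·CDA·CDA·CDA·CDA·CDA·CDA·CDA·CDA·B·B·B·B·B·B·B·B·B·B·B·B·B·B·B·B·B·B·B·B·B·B·B·B·B·B·B
    A ↦ B
    B ↦ CDA
    C ↦ B
    D ↦ B

A->B, B->CDA, C->B, D->B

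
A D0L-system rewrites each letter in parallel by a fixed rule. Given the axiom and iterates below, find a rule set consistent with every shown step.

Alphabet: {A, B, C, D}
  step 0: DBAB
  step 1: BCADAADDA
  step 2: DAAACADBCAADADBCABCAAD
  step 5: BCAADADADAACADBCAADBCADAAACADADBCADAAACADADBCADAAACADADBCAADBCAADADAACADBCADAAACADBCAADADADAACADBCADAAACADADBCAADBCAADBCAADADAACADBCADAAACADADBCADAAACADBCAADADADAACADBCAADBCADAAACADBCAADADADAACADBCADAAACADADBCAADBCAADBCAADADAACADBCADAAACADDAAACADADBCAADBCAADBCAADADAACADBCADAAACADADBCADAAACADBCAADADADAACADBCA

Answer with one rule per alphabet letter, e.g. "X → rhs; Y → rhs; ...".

A->AD, B->DA, C->AAC, D->BCA

  step 1 ⇒ step 2: BCADAADDA ⇒ DA·AAC·AD·BCA·AD·AD·BCA·BCA·AD
    A ↦ AD
    B ↦ DA
    C ↦ AAC
    D ↦ BCA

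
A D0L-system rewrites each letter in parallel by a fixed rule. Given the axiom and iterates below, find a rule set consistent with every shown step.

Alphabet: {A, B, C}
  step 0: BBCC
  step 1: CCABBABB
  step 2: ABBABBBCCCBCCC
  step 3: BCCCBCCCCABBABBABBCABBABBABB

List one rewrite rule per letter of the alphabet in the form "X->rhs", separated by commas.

  step 2 ⇒ step 3: ABBABBBCCCBCCC ⇒ BC·C·C·BC·C·C·C·ABB·ABB·ABB·C·ABB·ABB·ABB
    A ↦ BC
    B ↦ C
    C ↦ ABB

A->BC, B->C, C->ABB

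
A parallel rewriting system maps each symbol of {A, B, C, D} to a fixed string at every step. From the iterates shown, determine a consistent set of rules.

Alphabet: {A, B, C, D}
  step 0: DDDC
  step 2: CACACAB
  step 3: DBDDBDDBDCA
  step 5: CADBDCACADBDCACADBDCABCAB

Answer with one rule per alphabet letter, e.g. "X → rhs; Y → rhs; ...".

  step 2 ⇒ step 3: CACACAB ⇒ D·BD·D·BD·D·BD·CA
    A ↦ BD
    B ↦ CA
    C ↦ D
    D ↦ B  (constrained at step 0)

A->BD, B->CA, C->D, D->B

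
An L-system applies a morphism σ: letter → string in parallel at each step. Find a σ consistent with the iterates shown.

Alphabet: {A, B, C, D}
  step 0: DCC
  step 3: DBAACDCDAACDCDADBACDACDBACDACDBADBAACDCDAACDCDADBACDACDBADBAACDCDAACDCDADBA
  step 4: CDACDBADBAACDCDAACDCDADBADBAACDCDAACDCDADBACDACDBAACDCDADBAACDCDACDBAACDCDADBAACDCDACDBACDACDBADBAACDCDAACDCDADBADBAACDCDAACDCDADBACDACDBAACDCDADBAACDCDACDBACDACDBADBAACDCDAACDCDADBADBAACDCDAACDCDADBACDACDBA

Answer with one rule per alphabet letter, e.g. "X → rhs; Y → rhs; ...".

  step 3 ⇒ step 4: DBAACDCDAACDCDADBACDACDBACDACDBADBAACDCDAACDCDADBACDACDBADBAACDCDAACDCDADBA ⇒ CDA·C·DBA·DBA·ACD·CDA·ACD·CDA·DBA·DBA·ACD·CDA·ACD·CDA·DBA·CDA·C·DBA·ACD·CDA·DBA·ACD·CDA·C·DBA·ACD·CDA·DBA·ACD·CDA·C·DBA·CDA·C·DBA·DBA·ACD·CDA·ACD·CDA·DBA·DBA·ACD·CDA·ACD·CDA·DBA·CDA·C·DBA·ACD·CDA·DBA·ACD·CDA·C·DBA·CDA·C·DBA·DBA·ACD·CDA·ACD·CDA·DBA·DBA·ACD·CDA·ACD·CDA·DBA·CDA·C·DBA
    A ↦ DBA
    B ↦ C
    C ↦ ACD
    D ↦ CDA

A->DBA, B->C, C->ACD, D->CDA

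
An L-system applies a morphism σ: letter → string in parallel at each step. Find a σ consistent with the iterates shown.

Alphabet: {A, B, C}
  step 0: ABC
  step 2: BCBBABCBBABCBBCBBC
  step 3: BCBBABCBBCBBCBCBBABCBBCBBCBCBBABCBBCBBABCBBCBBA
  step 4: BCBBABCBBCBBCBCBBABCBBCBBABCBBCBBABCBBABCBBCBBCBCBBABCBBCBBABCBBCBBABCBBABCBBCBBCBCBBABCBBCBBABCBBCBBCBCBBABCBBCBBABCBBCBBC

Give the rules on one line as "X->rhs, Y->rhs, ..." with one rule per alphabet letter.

  step 3 ⇒ step 4: BCBBABCBBCBBCBCBBABCBBCBBCBCBBABCBBCBBABCBBCBBA ⇒ BCB·BA·BCB·BCB·BC·BCB·BA·BCB·BCB·BA·BCB·BCB·BA·BCB·BA·BCB·BCB·BC·BCB·BA·BCB·BCB·BA·BCB·BCB·BA·BCB·BA·BCB·BCB·BC·BCB·BA·BCB·BCB·BA·BCB·BCB·BC·BCB·BA·BCB·BCB·BA·BCB·BCB·BC
    A ↦ BC
    B ↦ BCB
    C ↦ BA

A->BC, B->BCB, C->BA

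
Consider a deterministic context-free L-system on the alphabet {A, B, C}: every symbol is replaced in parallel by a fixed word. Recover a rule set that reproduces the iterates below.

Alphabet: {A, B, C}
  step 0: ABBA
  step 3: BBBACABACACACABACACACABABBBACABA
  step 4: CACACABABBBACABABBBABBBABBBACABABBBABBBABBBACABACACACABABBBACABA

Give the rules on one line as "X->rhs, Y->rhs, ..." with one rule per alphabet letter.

A->BA, B->CA, C->BB

  step 3 ⇒ step 4: BBBACABACACACABACACACABABBBACABA ⇒ CA·CA·CA·BA·BB·BA·CA·BA·BB·BA·BB·BA·BB·BA·CA·BA·BB·BA·BB·BA·BB·BA·CA·BA·CA·CA·CA·BA·BB·BA·CA·BA
    A ↦ BA
    B ↦ CA
    C ↦ BB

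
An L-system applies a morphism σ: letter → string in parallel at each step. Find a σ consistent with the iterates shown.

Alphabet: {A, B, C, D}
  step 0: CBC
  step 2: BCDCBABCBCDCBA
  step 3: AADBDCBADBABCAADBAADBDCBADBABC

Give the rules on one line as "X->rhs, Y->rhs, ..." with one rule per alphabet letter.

  step 2 ⇒ step 3: BCDCBABCBCDCBA ⇒ A·ADB·DCB·ADB·A·BC·A·ADB·A·ADB·DCB·ADB·A·BC
    A ↦ BC
    B ↦ A
    C ↦ ADB
    D ↦ DCB

A->BC, B->A, C->ADB, D->DCB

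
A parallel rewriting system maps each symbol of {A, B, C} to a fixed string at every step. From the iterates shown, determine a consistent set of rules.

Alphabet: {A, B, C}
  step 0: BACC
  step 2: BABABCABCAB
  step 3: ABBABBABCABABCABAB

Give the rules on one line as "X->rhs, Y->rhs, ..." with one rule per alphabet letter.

  step 2 ⇒ step 3: BABABCABCAB ⇒ AB·B·AB·B·AB·CA·B·AB·CA·B·AB
    A ↦ B
    B ↦ AB
    C ↦ CA

A->B, B->AB, C->CA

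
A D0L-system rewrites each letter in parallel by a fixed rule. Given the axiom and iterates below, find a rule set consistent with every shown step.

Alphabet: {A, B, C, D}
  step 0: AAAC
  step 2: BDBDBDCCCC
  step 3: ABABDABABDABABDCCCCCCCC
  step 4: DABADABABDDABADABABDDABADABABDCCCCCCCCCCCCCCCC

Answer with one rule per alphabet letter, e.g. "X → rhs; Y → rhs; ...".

A->D, B->ABA, C->CC, D->BD

  step 3 ⇒ step 4: ABABDABABDABABDCCCCCCCC ⇒ D·ABA·D·ABA·BD·D·ABA·D·ABA·BD·D·ABA·D·ABA·BD·CC·CC·CC·CC·CC·CC·CC·CC
    A ↦ D
    B ↦ ABA
    C ↦ CC
    D ↦ BD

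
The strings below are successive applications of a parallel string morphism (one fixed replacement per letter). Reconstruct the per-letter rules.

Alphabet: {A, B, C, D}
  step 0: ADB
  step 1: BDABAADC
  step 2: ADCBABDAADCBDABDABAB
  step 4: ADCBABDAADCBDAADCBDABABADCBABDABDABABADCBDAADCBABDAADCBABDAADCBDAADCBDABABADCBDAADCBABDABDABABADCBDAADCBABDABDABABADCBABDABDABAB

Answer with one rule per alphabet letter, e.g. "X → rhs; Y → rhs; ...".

A->BDA, B->ADC, C->B, D->BA

  step 1 ⇒ step 2: BDABAADC ⇒ ADC·BA·BDA·ADC·BDA·BDA·BA·B
    A ↦ BDA
    B ↦ ADC
    C ↦ B
    D ↦ BA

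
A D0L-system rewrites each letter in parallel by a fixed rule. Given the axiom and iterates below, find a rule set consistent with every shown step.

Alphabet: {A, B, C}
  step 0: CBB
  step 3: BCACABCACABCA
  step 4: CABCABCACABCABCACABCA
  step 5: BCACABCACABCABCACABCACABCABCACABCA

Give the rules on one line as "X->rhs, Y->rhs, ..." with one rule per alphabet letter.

  step 4 ⇒ step 5: CABCABCACABCABCACABCA ⇒ B·CA·CA·B·CA·CA·B·CA·B·CA·CA·B·CA·CA·B·CA·B·CA·CA·B·CA
    A ↦ CA
    B ↦ CA
    C ↦ B

A->CA, B->CA, C->B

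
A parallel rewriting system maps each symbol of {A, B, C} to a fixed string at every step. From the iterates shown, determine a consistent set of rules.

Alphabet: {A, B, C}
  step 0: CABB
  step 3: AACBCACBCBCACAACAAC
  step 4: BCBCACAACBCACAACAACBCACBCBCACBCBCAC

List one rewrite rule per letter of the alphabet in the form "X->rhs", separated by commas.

  step 3 ⇒ step 4: AACBCACBCBCACAACAAC ⇒ BC·BC·AC·A·AC·BC·AC·A·AC·A·AC·BC·AC·BC·BC·AC·BC·BC·AC
    A ↦ BC
    B ↦ A
    C ↦ AC

A->BC, B->A, C->AC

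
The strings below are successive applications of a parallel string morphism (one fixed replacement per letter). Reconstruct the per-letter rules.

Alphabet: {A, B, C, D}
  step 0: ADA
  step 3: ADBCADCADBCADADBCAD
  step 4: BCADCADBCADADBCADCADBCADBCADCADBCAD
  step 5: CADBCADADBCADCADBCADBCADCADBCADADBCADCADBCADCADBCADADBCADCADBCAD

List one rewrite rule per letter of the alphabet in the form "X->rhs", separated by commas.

  step 4 ⇒ step 5: BCADCADBCADADBCADCADBCADBCADCADBCAD ⇒ C·AD·BC·AD·AD·BC·AD·C·AD·BC·AD·BC·AD·C·AD·BC·AD·AD·BC·AD·C·AD·BC·AD·C·AD·BC·AD·AD·BC·AD·C·AD·BC·AD
    A ↦ BC
    B ↦ C
    C ↦ AD
    D ↦ AD

A->BC, B->C, C->AD, D->AD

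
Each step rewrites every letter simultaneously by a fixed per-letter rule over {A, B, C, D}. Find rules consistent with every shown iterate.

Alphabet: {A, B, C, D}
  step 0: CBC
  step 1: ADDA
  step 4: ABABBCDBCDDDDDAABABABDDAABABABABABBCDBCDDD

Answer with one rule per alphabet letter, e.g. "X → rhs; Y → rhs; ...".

  step 0 ⇒ step 1: CBC ⇒ A·DD·A
    B ↦ DD
    C ↦ A
    A ↦ BCD  (constrained at step 1)
    D ↦ AB  (constrained at step 1)

A->BCD, B->DD, C->A, D->AB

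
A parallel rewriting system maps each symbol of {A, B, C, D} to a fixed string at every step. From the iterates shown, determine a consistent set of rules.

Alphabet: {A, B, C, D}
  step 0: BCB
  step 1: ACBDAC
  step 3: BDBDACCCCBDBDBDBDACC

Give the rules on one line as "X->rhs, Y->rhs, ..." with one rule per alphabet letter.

  step 0 ⇒ step 1: BCB ⇒ AC·BD·AC
    B ↦ AC
    C ↦ BD
    A ↦ CC  (constrained at step 1)
    D ↦ C  (constrained at step 1)

A->CC, B->AC, C->BD, D->C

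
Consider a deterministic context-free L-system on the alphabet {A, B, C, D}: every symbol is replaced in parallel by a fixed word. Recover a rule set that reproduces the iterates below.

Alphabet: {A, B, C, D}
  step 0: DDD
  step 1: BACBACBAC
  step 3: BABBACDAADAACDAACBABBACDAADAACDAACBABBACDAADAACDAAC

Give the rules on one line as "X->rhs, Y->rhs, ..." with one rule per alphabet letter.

  step 0 ⇒ step 1: DDD ⇒ BAC·BAC·BAC
    D ↦ BAC
    A ↦ DAA  (constrained at step 1)
    B ↦ C  (constrained at step 1)
    C ↦ BAB  (constrained at step 1)

A->DAA, B->C, C->BAB, D->BAC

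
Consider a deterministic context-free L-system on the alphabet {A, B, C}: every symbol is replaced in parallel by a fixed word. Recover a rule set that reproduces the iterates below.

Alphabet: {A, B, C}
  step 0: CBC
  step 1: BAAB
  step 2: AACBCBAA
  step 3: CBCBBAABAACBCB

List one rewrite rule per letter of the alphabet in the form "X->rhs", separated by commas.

A->CB, B->AA, C->B

  step 2 ⇒ step 3: AACBCBAA ⇒ CB·CB·B·AA·B·AA·CB·CB
    A ↦ CB
    B ↦ AA
    C ↦ B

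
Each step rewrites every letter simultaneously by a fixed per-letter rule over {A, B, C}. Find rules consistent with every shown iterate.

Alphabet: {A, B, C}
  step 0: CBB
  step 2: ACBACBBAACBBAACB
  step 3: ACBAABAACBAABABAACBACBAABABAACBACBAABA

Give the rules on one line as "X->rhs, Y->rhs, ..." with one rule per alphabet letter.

A->ACB, B->BA, C->AA

  step 2 ⇒ step 3: ACBACBBAACBBAACB ⇒ ACB·AA·BA·ACB·AA·BA·BA·ACB·ACB·AA·BA·BA·ACB·ACB·AA·BA
    A ↦ ACB
    B ↦ BA
    C ↦ AA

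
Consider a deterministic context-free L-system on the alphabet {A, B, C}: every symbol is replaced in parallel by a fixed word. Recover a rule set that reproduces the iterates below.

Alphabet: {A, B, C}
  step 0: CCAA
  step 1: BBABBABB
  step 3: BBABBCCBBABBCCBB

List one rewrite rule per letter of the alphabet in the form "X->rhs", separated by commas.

A->ABB, B->C, C->B

  step 0 ⇒ step 1: CCAA ⇒ B·B·ABB·ABB
    A ↦ ABB
    C ↦ B
    B ↦ C  (constrained at step 1)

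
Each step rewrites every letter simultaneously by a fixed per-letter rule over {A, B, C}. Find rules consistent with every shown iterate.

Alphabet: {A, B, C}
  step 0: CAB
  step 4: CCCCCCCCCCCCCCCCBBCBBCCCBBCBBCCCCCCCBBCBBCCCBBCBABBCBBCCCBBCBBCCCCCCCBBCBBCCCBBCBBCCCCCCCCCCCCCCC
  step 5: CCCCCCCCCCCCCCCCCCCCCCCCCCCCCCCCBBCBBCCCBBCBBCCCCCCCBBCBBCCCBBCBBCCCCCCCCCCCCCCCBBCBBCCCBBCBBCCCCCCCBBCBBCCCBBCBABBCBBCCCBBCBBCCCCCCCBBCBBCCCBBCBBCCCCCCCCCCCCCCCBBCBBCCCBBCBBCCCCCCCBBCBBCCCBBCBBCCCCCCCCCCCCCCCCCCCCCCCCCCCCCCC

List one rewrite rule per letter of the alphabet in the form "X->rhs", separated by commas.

  step 4 ⇒ step 5: CCCCCCCCCCCCCCCCBBCBBCCCBBCBBCCCCCCCBBCBBCCCBBCBABBCBBCCCBBCBBCCCCCCCBBCBBCCCBBCBBCCCCCCCCCCCCCCC ⇒ CC·CC·CC·CC·CC·CC·CC·CC·CC·CC·CC·CC·CC·CC·CC·CC·BBC·BBC·CC·BBC·BBC·CC·CC·CC·BBC·BBC·CC·BBC·BBC·CC·CC·CC·CC·CC·CC·CC·BBC·BBC·CC·BBC·BBC·CC·CC·CC·BBC·BBC·CC·BBC·BA·BBC·BBC·CC·BBC·BBC·CC·CC·CC·BBC·BBC·CC·BBC·BBC·CC·CC·CC·CC·CC·CC·CC·BBC·BBC·CC·BBC·BBC·CC·CC·CC·BBC·BBC·CC·BBC·BBC·CC·CC·CC·CC·CC·CC·CC·CC·CC·CC·CC·CC·CC·CC·CC
    A ↦ BA
    B ↦ BBC
    C ↦ CC

A->BA, B->BBC, C->CC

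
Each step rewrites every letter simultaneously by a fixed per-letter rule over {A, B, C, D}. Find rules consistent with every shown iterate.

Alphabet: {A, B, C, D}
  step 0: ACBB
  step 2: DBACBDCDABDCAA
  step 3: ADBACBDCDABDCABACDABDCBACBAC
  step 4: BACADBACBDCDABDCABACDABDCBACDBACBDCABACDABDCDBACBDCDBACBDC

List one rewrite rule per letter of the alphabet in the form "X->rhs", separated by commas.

A->BAC, B->D, C->BDC, D->A

  step 3 ⇒ step 4: ADBACBDCDABDCABACDABDCBACBAC ⇒ BAC·A·D·BAC·BDC·D·A·BDC·A·BAC·D·A·BDC·BAC·D·BAC·BDC·A·BAC·D·A·BDC·D·BAC·BDC·D·BAC·BDC
    A ↦ BAC
    B ↦ D
    C ↦ BDC
    D ↦ A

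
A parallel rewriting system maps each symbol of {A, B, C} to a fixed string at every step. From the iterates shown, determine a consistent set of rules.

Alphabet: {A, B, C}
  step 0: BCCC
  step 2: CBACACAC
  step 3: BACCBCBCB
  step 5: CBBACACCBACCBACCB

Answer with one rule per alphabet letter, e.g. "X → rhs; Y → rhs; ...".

  step 2 ⇒ step 3: CBACACAC ⇒ B·AC·C·B·C·B·C·B
    A ↦ C
    B ↦ AC
    C ↦ B

A->C, B->AC, C->B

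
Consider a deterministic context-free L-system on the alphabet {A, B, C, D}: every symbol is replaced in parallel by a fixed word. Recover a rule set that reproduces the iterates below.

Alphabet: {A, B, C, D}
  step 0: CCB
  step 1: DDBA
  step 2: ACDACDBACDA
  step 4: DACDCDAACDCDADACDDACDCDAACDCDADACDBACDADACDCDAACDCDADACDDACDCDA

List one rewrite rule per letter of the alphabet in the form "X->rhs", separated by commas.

A->CDA, B->BA, C->D, D->ACD

  step 1 ⇒ step 2: DDBA ⇒ ACD·ACD·BA·CDA
    A ↦ CDA
    B ↦ BA
    D ↦ ACD
  step 0 ⇒ step 1: CCB ⇒ D·D·BA
    C ↦ D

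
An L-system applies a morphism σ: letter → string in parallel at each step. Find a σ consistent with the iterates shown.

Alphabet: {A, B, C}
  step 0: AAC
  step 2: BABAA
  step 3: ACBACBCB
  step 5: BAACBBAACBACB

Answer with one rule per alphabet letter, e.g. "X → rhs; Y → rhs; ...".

  step 2 ⇒ step 3: BABAA ⇒ A·CB·A·CB·CB
    A ↦ CB
    B ↦ A
    C ↦ B  (constrained at step 0)

A->CB, B->A, C->B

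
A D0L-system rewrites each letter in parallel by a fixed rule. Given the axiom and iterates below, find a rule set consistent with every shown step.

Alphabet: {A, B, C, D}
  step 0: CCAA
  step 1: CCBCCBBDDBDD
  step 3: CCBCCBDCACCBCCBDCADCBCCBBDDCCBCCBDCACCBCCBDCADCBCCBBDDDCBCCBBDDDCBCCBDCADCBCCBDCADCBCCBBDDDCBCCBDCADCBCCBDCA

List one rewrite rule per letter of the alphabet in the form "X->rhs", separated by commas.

A->BDD, B->DCA, C->CCB, D->DCB

  step 0 ⇒ step 1: CCAA ⇒ CCB·CCB·BDD·BDD
    A ↦ BDD
    C ↦ CCB
    B ↦ DCA  (constrained at step 1)
    D ↦ DCB  (constrained at step 1)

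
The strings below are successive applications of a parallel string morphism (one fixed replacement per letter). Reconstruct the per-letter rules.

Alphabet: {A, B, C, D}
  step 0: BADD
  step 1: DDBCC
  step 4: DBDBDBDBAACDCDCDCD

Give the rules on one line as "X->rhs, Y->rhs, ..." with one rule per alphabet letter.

A->DB, B->D, C->AA, D->C

  step 0 ⇒ step 1: BADD ⇒ D·DB·C·C
    A ↦ DB
    B ↦ D
    D ↦ C
    C ↦ AA  (constrained at step 1)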